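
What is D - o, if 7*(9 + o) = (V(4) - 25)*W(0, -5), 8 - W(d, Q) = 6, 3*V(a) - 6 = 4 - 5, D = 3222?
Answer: 9713/3 ≈ 3237.7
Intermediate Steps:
V(a) = 5/3 (V(a) = 2 + (4 - 5)/3 = 2 + (⅓)*(-1) = 2 - ⅓ = 5/3)
W(d, Q) = 2 (W(d, Q) = 8 - 1*6 = 8 - 6 = 2)
o = -47/3 (o = -9 + ((5/3 - 25)*2)/7 = -9 + (-70/3*2)/7 = -9 + (⅐)*(-140/3) = -9 - 20/3 = -47/3 ≈ -15.667)
D - o = 3222 - 1*(-47/3) = 3222 + 47/3 = 9713/3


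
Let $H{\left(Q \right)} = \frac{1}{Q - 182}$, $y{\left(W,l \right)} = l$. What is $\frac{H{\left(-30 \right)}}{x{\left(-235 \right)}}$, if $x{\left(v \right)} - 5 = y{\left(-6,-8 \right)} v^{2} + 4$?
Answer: $\frac{1}{93659692} \approx 1.0677 \cdot 10^{-8}$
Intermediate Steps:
$x{\left(v \right)} = 9 - 8 v^{2}$ ($x{\left(v \right)} = 5 - \left(-4 + 8 v^{2}\right) = 9 - 8 v^{2}$)
$H{\left(Q \right)} = \frac{1}{-182 + Q}$
$\frac{H{\left(-30 \right)}}{x{\left(-235 \right)}} = \frac{1}{\left(-182 - 30\right) \left(9 - 8 \left(-235\right)^{2}\right)} = \frac{1}{\left(-212\right) \left(9 - 441800\right)} = - \frac{1}{212 \left(9 - 441800\right)} = - \frac{1}{212 \left(-441791\right)} = \left(- \frac{1}{212}\right) \left(- \frac{1}{441791}\right) = \frac{1}{93659692}$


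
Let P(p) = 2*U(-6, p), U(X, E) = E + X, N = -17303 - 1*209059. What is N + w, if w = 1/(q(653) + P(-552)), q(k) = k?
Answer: -104805607/463 ≈ -2.2636e+5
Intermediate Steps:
N = -226362 (N = -17303 - 209059 = -226362)
P(p) = -12 + 2*p (P(p) = 2*(p - 6) = 2*(-6 + p) = -12 + 2*p)
w = -1/463 (w = 1/(653 + (-12 + 2*(-552))) = 1/(653 + (-12 - 1104)) = 1/(653 - 1116) = 1/(-463) = -1/463 ≈ -0.0021598)
N + w = -226362 - 1/463 = -104805607/463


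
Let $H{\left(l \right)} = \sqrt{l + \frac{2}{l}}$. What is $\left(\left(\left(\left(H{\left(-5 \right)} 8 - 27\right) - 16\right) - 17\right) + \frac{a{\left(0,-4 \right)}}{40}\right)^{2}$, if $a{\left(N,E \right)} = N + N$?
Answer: $\frac{16272}{5} - 576 i \sqrt{15} \approx 3254.4 - 2230.8 i$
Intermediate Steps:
$a{\left(N,E \right)} = 2 N$
$\left(\left(\left(\left(H{\left(-5 \right)} 8 - 27\right) - 16\right) - 17\right) + \frac{a{\left(0,-4 \right)}}{40}\right)^{2} = \left(\left(\left(\left(\sqrt{-5 + \frac{2}{-5}} \cdot 8 - 27\right) - 16\right) - 17\right) + \frac{2 \cdot 0}{40}\right)^{2} = \left(\left(\left(\left(\sqrt{-5 + 2 \left(- \frac{1}{5}\right)} 8 - 27\right) - 16\right) - 17\right) + 0 \cdot \frac{1}{40}\right)^{2} = \left(\left(\left(\left(\sqrt{-5 - \frac{2}{5}} \cdot 8 - 27\right) - 16\right) - 17\right) + 0\right)^{2} = \left(\left(\left(\left(\sqrt{- \frac{27}{5}} \cdot 8 - 27\right) - 16\right) - 17\right) + 0\right)^{2} = \left(\left(\left(\left(\frac{3 i \sqrt{15}}{5} \cdot 8 - 27\right) - 16\right) - 17\right) + 0\right)^{2} = \left(\left(\left(\left(\frac{24 i \sqrt{15}}{5} - 27\right) - 16\right) - 17\right) + 0\right)^{2} = \left(\left(\left(\left(-27 + \frac{24 i \sqrt{15}}{5}\right) - 16\right) - 17\right) + 0\right)^{2} = \left(\left(\left(-43 + \frac{24 i \sqrt{15}}{5}\right) - 17\right) + 0\right)^{2} = \left(\left(-60 + \frac{24 i \sqrt{15}}{5}\right) + 0\right)^{2} = \left(-60 + \frac{24 i \sqrt{15}}{5}\right)^{2}$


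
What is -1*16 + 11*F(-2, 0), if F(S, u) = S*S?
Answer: 28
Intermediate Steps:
F(S, u) = S**2
-1*16 + 11*F(-2, 0) = -1*16 + 11*(-2)**2 = -16 + 11*4 = -16 + 44 = 28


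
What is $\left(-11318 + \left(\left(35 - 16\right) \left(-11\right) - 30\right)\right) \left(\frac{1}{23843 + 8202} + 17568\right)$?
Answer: $- \frac{500477272729}{2465} \approx -2.0303 \cdot 10^{8}$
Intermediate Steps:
$\left(-11318 + \left(\left(35 - 16\right) \left(-11\right) - 30\right)\right) \left(\frac{1}{23843 + 8202} + 17568\right) = \left(-11318 + \left(19 \left(-11\right) - 30\right)\right) \left(\frac{1}{32045} + 17568\right) = \left(-11318 - 239\right) \left(\frac{1}{32045} + 17568\right) = \left(-11318 - 239\right) \frac{562966561}{32045} = \left(-11557\right) \frac{562966561}{32045} = - \frac{500477272729}{2465}$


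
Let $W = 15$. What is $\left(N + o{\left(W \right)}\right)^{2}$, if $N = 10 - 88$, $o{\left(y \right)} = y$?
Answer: $3969$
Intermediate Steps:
$N = -78$ ($N = 10 - 88 = -78$)
$\left(N + o{\left(W \right)}\right)^{2} = \left(-78 + 15\right)^{2} = \left(-63\right)^{2} = 3969$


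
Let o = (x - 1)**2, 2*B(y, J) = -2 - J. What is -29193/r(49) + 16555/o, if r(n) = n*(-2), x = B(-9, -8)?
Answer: 869581/196 ≈ 4436.6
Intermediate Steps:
B(y, J) = -1 - J/2 (B(y, J) = (-2 - J)/2 = -1 - J/2)
x = 3 (x = -1 - 1/2*(-8) = -1 + 4 = 3)
r(n) = -2*n
o = 4 (o = (3 - 1)**2 = 2**2 = 4)
-29193/r(49) + 16555/o = -29193/((-2*49)) + 16555/4 = -29193/(-98) + 16555*(1/4) = -29193*(-1/98) + 16555/4 = 29193/98 + 16555/4 = 869581/196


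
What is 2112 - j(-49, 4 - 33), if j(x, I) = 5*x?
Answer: 2357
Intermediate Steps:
2112 - j(-49, 4 - 33) = 2112 - 5*(-49) = 2112 - 1*(-245) = 2112 + 245 = 2357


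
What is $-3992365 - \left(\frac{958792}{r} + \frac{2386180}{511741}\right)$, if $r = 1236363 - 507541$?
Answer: $- \frac{744513507362506531}{186484049551} \approx -3.9924 \cdot 10^{6}$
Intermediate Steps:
$r = 728822$
$-3992365 - \left(\frac{958792}{r} + \frac{2386180}{511741}\right) = -3992365 - \left(\frac{958792}{728822} + \frac{2386180}{511741}\right) = -3992365 - \left(958792 \cdot \frac{1}{728822} + 2386180 \cdot \frac{1}{511741}\right) = -3992365 - \left(\frac{479396}{364411} + \frac{2386180}{511741}\right) = -3992365 - \frac{1114876828416}{186484049551} = - \frac{744513507362506531}{186484049551}$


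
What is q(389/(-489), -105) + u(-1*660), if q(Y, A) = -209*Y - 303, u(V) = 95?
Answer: -20411/489 ≈ -41.740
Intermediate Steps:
q(Y, A) = -303 - 209*Y
q(389/(-489), -105) + u(-1*660) = (-303 - 81301/(-489)) + 95 = (-303 - 81301*(-1)/489) + 95 = (-303 - 209*(-389/489)) + 95 = (-303 + 81301/489) + 95 = -66866/489 + 95 = -20411/489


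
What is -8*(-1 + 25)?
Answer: -192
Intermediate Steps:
-8*(-1 + 25) = -8*24 = -192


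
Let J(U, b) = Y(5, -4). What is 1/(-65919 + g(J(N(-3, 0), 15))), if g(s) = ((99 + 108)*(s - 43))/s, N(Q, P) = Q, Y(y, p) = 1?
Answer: -1/74613 ≈ -1.3402e-5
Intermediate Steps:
J(U, b) = 1
g(s) = (-8901 + 207*s)/s (g(s) = (207*(-43 + s))/s = (-8901 + 207*s)/s)
1/(-65919 + g(J(N(-3, 0), 15))) = 1/(-65919 + (207 - 8901/1)) = 1/(-65919 + (207 - 8901*1)) = 1/(-65919 + (207 - 8901)) = 1/(-65919 - 8694) = 1/(-74613) = -1/74613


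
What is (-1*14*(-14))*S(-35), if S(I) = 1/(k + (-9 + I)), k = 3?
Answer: -196/41 ≈ -4.7805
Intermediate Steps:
S(I) = 1/(-6 + I) (S(I) = 1/(3 + (-9 + I)) = 1/(-6 + I))
(-1*14*(-14))*S(-35) = (-1*14*(-14))/(-6 - 35) = -14*(-14)/(-41) = 196*(-1/41) = -196/41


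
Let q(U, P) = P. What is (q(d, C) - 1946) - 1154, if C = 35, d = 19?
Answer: -3065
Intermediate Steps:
(q(d, C) - 1946) - 1154 = (35 - 1946) - 1154 = -1911 - 1154 = -3065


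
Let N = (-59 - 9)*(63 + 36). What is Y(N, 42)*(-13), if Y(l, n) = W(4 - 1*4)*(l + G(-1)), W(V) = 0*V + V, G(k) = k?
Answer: 0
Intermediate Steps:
N = -6732 (N = -68*99 = -6732)
W(V) = V (W(V) = 0 + V = V)
Y(l, n) = 0 (Y(l, n) = (4 - 1*4)*(l - 1) = (4 - 4)*(-1 + l) = 0*(-1 + l) = 0)
Y(N, 42)*(-13) = 0*(-13) = 0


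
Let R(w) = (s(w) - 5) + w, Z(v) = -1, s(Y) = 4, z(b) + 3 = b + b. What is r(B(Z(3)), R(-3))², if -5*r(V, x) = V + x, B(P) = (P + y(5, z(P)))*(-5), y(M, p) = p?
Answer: 676/25 ≈ 27.040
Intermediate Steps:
z(b) = -3 + 2*b (z(b) = -3 + (b + b) = -3 + 2*b)
B(P) = 15 - 15*P (B(P) = (P + (-3 + 2*P))*(-5) = (-3 + 3*P)*(-5) = 15 - 15*P)
R(w) = -1 + w (R(w) = (4 - 5) + w = -1 + w)
r(V, x) = -V/5 - x/5 (r(V, x) = -(V + x)/5 = -V/5 - x/5)
r(B(Z(3)), R(-3))² = (-(15 - 15*(-1))/5 - (-1 - 3)/5)² = (-(15 + 15)/5 - ⅕*(-4))² = (-⅕*30 + ⅘)² = (-6 + ⅘)² = (-26/5)² = 676/25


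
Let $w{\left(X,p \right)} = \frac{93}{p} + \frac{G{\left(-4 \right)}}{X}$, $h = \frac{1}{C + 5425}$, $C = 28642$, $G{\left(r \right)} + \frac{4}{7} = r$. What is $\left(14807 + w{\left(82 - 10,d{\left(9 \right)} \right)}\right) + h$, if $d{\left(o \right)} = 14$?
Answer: $\frac{63586430363}{4292442} \approx 14814.0$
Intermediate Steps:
$G{\left(r \right)} = - \frac{4}{7} + r$
$h = \frac{1}{34067}$ ($h = \frac{1}{28642 + 5425} = \frac{1}{34067} \approx 2.9354 \cdot 10^{-5}$)
$w{\left(X,p \right)} = \frac{93}{p} - \frac{32}{7 X}$ ($w{\left(X,p \right)} = \frac{93}{p} + \frac{- \frac{4}{7} - 4}{X} = \frac{93}{p} - \frac{32}{7 X}$)
$\left(14807 + w{\left(82 - 10,d{\left(9 \right)} \right)}\right) + h = \left(14807 + \left(\frac{93}{14} - \frac{32}{7 \left(82 - 10\right)}\right)\right) + \frac{1}{34067} = \left(14807 + \left(93 \cdot \frac{1}{14} - \frac{32}{7 \cdot 72}\right)\right) + \frac{1}{34067} = \left(14807 + \left(\frac{93}{14} - \frac{4}{63}\right)\right) + \frac{1}{34067} = \left(14807 + \frac{829}{126}\right) + \frac{1}{34067} = \frac{1866511}{126} + \frac{1}{34067} = \frac{63586430363}{4292442}$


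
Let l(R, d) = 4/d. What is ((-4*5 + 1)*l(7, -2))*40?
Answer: 1520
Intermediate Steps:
((-4*5 + 1)*l(7, -2))*40 = ((-4*5 + 1)*(4/(-2)))*40 = ((-20 + 1)*(4*(-1/2)))*40 = -19*(-2)*40 = 38*40 = 1520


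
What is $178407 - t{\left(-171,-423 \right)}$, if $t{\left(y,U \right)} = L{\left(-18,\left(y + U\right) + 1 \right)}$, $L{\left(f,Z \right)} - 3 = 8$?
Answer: $178396$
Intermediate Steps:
$L{\left(f,Z \right)} = 11$ ($L{\left(f,Z \right)} = 3 + 8 = 11$)
$t{\left(y,U \right)} = 11$
$178407 - t{\left(-171,-423 \right)} = 178407 - 11 = 178396$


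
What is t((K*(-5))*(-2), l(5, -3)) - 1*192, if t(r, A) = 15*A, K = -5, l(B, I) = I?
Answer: -237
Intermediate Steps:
t((K*(-5))*(-2), l(5, -3)) - 1*192 = 15*(-3) - 1*192 = -45 - 192 = -237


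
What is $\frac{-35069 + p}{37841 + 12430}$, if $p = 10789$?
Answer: $- \frac{24280}{50271} \approx -0.48298$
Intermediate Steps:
$\frac{-35069 + p}{37841 + 12430} = \frac{-35069 + 10789}{37841 + 12430} = - \frac{24280}{50271}$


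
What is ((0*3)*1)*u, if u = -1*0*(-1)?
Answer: 0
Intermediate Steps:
u = 0 (u = 0*(-1) = 0)
((0*3)*1)*u = ((0*3)*1)*0 = (0*1)*0 = 0*0 = 0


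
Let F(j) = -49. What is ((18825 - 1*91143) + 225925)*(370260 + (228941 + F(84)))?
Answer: 92033941264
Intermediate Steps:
((18825 - 1*91143) + 225925)*(370260 + (228941 + F(84))) = ((18825 - 1*91143) + 225925)*(370260 + (228941 - 49)) = ((18825 - 91143) + 225925)*(370260 + 228892) = (-72318 + 225925)*599152 = 153607*599152 = 92033941264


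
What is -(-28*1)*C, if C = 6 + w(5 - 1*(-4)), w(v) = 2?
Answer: 224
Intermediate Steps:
C = 8 (C = 6 + 2 = 8)
-(-28*1)*C = -(-28*1)*8 = -(-28)*8 = -1*(-224) = 224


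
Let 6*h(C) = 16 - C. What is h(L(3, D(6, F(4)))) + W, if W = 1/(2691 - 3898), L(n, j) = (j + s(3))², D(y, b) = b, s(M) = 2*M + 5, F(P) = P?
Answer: -252269/7242 ≈ -34.834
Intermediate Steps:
s(M) = 5 + 2*M
L(n, j) = (11 + j)² (L(n, j) = (j + (5 + 2*3))² = (j + (5 + 6))² = (j + 11)² = (11 + j)²)
h(C) = 8/3 - C/6 (h(C) = (16 - C)/6 = 8/3 - C/6)
W = -1/1207 (W = 1/(-1207) = -1/1207 ≈ -0.00082850)
h(L(3, D(6, F(4)))) + W = (8/3 - (11 + 4)²/6) - 1/1207 = (8/3 - ⅙*15²) - 1/1207 = (8/3 - ⅙*225) - 1/1207 = (8/3 - 75/2) - 1/1207 = -209/6 - 1/1207 = -252269/7242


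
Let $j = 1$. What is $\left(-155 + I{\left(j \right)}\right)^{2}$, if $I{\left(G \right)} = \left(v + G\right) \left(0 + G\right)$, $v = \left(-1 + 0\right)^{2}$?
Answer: $23409$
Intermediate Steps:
$v = 1$ ($v = \left(-1\right)^{2} = 1$)
$I{\left(G \right)} = G \left(1 + G\right)$ ($I{\left(G \right)} = \left(1 + G\right) \left(0 + G\right) = \left(1 + G\right) G = G \left(1 + G\right)$)
$\left(-155 + I{\left(j \right)}\right)^{2} = \left(-155 + 1 \left(1 + 1\right)\right)^{2} = \left(-155 + 1 \cdot 2\right)^{2} = \left(-155 + 2\right)^{2} = \left(-153\right)^{2} = 23409$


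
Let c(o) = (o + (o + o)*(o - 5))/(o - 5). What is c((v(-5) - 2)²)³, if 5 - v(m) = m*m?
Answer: 99998136407508416/109902239 ≈ 9.0988e+8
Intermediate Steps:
v(m) = 5 - m² (v(m) = 5 - m*m = 5 - m²)
c(o) = (o + 2*o*(-5 + o))/(-5 + o) (c(o) = (o + (2*o)*(-5 + o))/(-5 + o) = (o + 2*o*(-5 + o))/(-5 + o))
c((v(-5) - 2)²)³ = (((5 - 1*(-5)²) - 2)²*(-9 + 2*((5 - 1*(-5)²) - 2)²)/(-5 + ((5 - 1*(-5)²) - 2)²))³ = (((5 - 1*25) - 2)²*(-9 + 2*((5 - 1*25) - 2)²)/(-5 + ((5 - 1*25) - 2)²))³ = (((5 - 25) - 2)²*(-9 + 2*((5 - 25) - 2)²)/(-5 + ((5 - 25) - 2)²))³ = ((-20 - 2)²*(-9 + 2*(-20 - 2)²)/(-5 + (-20 - 2)²))³ = ((-22)²*(-9 + 2*(-22)²)/(-5 + (-22)²))³ = (484*(-9 + 2*484)/(-5 + 484))³ = (484*(-9 + 968)/479)³ = (484*(1/479)*959)³ = (464156/479)³ = 99998136407508416/109902239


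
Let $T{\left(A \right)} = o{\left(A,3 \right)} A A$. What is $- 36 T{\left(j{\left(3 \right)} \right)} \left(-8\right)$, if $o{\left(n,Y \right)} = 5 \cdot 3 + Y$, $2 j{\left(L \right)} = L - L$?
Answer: $0$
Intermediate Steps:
$j{\left(L \right)} = 0$ ($j{\left(L \right)} = \frac{L - L}{2} = \frac{1}{2} \cdot 0 = 0$)
$o{\left(n,Y \right)} = 15 + Y$
$T{\left(A \right)} = 18 A^{2}$ ($T{\left(A \right)} = \left(15 + 3\right) A A = 18 A A = 18 A^{2}$)
$- 36 T{\left(j{\left(3 \right)} \right)} \left(-8\right) = - 36 \cdot 18 \cdot 0^{2} \left(-8\right) = - 36 \cdot 18 \cdot 0 \left(-8\right) = \left(-36\right) 0 \left(-8\right) = 0 \left(-8\right) = 0$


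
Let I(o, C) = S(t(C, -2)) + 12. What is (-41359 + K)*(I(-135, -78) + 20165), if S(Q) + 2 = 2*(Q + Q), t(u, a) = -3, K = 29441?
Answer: -240302634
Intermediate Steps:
S(Q) = -2 + 4*Q (S(Q) = -2 + 2*(Q + Q) = -2 + 2*(2*Q) = -2 + 4*Q)
I(o, C) = -2 (I(o, C) = (-2 + 4*(-3)) + 12 = (-2 - 12) + 12 = -14 + 12 = -2)
(-41359 + K)*(I(-135, -78) + 20165) = (-41359 + 29441)*(-2 + 20165) = -11918*20163 = -240302634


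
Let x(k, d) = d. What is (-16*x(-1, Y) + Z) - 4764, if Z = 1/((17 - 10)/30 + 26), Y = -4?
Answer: -3698870/787 ≈ -4700.0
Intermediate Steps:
Z = 30/787 (Z = 1/(7*(1/30) + 26) = 1/(7/30 + 26) = 1/(787/30) = 30/787 ≈ 0.038119)
(-16*x(-1, Y) + Z) - 4764 = (-16*(-4) + 30/787) - 4764 = (64 + 30/787) - 4764 = 50398/787 - 4764 = -3698870/787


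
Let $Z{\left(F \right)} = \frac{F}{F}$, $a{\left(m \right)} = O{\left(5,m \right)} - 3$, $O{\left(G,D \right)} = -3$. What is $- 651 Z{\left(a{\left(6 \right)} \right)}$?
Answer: $-651$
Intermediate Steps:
$a{\left(m \right)} = -6$ ($a{\left(m \right)} = -3 - 3 = -6$)
$Z{\left(F \right)} = 1$
$- 651 Z{\left(a{\left(6 \right)} \right)} = \left(-651\right) 1 = -651$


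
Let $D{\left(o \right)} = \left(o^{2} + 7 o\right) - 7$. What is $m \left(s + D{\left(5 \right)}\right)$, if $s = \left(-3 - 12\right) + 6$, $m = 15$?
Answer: $660$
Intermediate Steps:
$D{\left(o \right)} = -7 + o^{2} + 7 o$
$s = -9$ ($s = -15 + 6 = -9$)
$m \left(s + D{\left(5 \right)}\right) = 15 \left(-9 + \left(-7 + 5^{2} + 7 \cdot 5\right)\right) = 15 \left(-9 + \left(-7 + 25 + 35\right)\right) = 15 \left(-9 + 53\right) = 15 \cdot 44 = 660$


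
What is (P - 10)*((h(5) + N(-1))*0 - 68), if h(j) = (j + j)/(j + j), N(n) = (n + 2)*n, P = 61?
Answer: -3468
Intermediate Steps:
N(n) = n*(2 + n) (N(n) = (2 + n)*n = n*(2 + n))
h(j) = 1 (h(j) = (2*j)/((2*j)) = (2*j)*(1/(2*j)) = 1)
(P - 10)*((h(5) + N(-1))*0 - 68) = (61 - 10)*((1 - (2 - 1))*0 - 68) = 51*((1 - 1*1)*0 - 68) = 51*((1 - 1)*0 - 68) = 51*(0*0 - 68) = 51*(0 - 68) = 51*(-68) = -3468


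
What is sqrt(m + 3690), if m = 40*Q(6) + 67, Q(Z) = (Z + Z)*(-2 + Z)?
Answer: sqrt(5677) ≈ 75.346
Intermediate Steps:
Q(Z) = 2*Z*(-2 + Z) (Q(Z) = (2*Z)*(-2 + Z) = 2*Z*(-2 + Z))
m = 1987 (m = 40*(2*6*(-2 + 6)) + 67 = 40*(2*6*4) + 67 = 40*48 + 67 = 1920 + 67 = 1987)
sqrt(m + 3690) = sqrt(1987 + 3690) = sqrt(5677)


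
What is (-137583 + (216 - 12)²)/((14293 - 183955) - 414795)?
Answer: 31989/194819 ≈ 0.16420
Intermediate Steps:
(-137583 + (216 - 12)²)/((14293 - 183955) - 414795) = (-137583 + 204²)/(-169662 - 414795) = (-137583 + 41616)/(-584457) = -95967*(-1/584457) = 31989/194819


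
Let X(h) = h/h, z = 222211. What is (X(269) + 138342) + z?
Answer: 360554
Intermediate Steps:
X(h) = 1
(X(269) + 138342) + z = (1 + 138342) + 222211 = 138343 + 222211 = 360554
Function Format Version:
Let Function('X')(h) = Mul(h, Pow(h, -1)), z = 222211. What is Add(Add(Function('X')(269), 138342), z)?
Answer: 360554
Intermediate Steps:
Function('X')(h) = 1
Add(Add(Function('X')(269), 138342), z) = Add(Add(1, 138342), 222211) = Add(138343, 222211) = 360554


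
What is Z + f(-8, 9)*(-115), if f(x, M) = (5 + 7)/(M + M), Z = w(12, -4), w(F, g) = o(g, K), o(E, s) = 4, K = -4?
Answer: -218/3 ≈ -72.667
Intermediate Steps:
w(F, g) = 4
Z = 4
f(x, M) = 6/M (f(x, M) = 12/((2*M)) = 12*(1/(2*M)) = 6/M)
Z + f(-8, 9)*(-115) = 4 + (6/9)*(-115) = 4 + (6*(⅑))*(-115) = 4 + (⅔)*(-115) = 4 - 230/3 = -218/3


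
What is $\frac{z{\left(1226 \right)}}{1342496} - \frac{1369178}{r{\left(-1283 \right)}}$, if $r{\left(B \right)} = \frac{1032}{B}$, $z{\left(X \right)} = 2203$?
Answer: $\frac{294787851905875}{173181984} \approx 1.7022 \cdot 10^{6}$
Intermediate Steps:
$\frac{z{\left(1226 \right)}}{1342496} - \frac{1369178}{r{\left(-1283 \right)}} = \frac{2203}{1342496} - \frac{1369178}{1032 \frac{1}{-1283}} = 2203 \cdot \frac{1}{1342496} - \frac{1369178}{1032 \left(- \frac{1}{1283}\right)} = \frac{2203}{1342496} - \frac{1369178}{- \frac{1032}{1283}} = \frac{2203}{1342496} - - \frac{878327687}{516} = \frac{2203}{1342496} + \frac{878327687}{516} = \frac{294787851905875}{173181984}$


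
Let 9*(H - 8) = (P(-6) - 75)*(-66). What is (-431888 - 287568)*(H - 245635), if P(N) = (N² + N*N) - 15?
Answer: 176622850720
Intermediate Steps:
P(N) = -15 + 2*N² (P(N) = (N² + N²) - 15 = 2*N² - 15 = -15 + 2*N²)
H = 140 (H = 8 + (((-15 + 2*(-6)²) - 75)*(-66))/9 = 8 + (((-15 + 2*36) - 75)*(-66))/9 = 8 + (((-15 + 72) - 75)*(-66))/9 = 8 + ((57 - 75)*(-66))/9 = 8 + (-18*(-66))/9 = 8 + (⅑)*1188 = 8 + 132 = 140)
(-431888 - 287568)*(H - 245635) = (-431888 - 287568)*(140 - 245635) = -719456*(-245495) = 176622850720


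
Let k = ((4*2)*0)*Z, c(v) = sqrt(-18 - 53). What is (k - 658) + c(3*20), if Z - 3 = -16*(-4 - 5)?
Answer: -658 + I*sqrt(71) ≈ -658.0 + 8.4261*I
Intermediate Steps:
c(v) = I*sqrt(71) (c(v) = sqrt(-71) = I*sqrt(71))
Z = 147 (Z = 3 - 16*(-4 - 5) = 3 - 16*(-9) = 3 + 144 = 147)
k = 0 (k = ((4*2)*0)*147 = (8*0)*147 = 0*147 = 0)
(k - 658) + c(3*20) = (0 - 658) + I*sqrt(71) = -658 + I*sqrt(71)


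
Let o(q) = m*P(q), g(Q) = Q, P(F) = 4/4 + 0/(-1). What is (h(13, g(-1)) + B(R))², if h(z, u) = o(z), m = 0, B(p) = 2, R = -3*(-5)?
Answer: 4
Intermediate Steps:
P(F) = 1 (P(F) = 4*(¼) + 0*(-1) = 1 + 0 = 1)
R = 15
o(q) = 0 (o(q) = 0*1 = 0)
h(z, u) = 0
(h(13, g(-1)) + B(R))² = (0 + 2)² = 2² = 4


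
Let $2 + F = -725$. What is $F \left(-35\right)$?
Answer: $25445$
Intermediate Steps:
$F = -727$ ($F = -2 - 725 = -727$)
$F \left(-35\right) = \left(-727\right) \left(-35\right) = 25445$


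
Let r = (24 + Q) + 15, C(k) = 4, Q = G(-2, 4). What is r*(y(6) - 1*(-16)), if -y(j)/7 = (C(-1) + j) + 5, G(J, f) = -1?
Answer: -3382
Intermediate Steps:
Q = -1
y(j) = -63 - 7*j (y(j) = -7*((4 + j) + 5) = -7*(9 + j) = -63 - 7*j)
r = 38 (r = (24 - 1) + 15 = 23 + 15 = 38)
r*(y(6) - 1*(-16)) = 38*((-63 - 7*6) - 1*(-16)) = 38*((-63 - 42) + 16) = 38*(-105 + 16) = 38*(-89) = -3382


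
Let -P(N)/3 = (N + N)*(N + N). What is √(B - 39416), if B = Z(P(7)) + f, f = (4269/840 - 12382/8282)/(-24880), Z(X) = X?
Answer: I*√12377786852549267422/17590160 ≈ 200.01*I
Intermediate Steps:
P(N) = -12*N² (P(N) = -3*(N + N)*(N + N) = -3*2*N*2*N = -12*N²)
f = -101443/703606400 (f = (4269*(1/840) - 12382*1/8282)*(-1/24880) = (1423/280 - 151/101)*(-1/24880) = (101443/28280)*(-1/24880) = -101443/703606400 ≈ -0.00014418)
B = -413720664643/703606400 (B = -12*7² - 101443/703606400 = -12*49 - 101443/703606400 = -588 - 101443/703606400 = -413720664643/703606400 ≈ -588.00)
√(B - 39416) = √(-413720664643/703606400 - 39416) = √(-28147070527043/703606400) = I*√12377786852549267422/17590160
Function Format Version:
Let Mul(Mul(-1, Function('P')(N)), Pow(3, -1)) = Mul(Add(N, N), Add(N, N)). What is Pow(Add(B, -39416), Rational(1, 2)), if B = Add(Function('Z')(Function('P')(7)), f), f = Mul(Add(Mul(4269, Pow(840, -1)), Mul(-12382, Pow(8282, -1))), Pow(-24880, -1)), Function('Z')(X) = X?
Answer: Mul(Rational(1, 17590160), I, Pow(12377786852549267422, Rational(1, 2))) ≈ Mul(200.01, I)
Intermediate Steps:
Function('P')(N) = Mul(-12, Pow(N, 2)) (Function('P')(N) = Mul(-3, Mul(Add(N, N), Add(N, N))) = Mul(-3, Mul(Mul(2, N), Mul(2, N))) = Mul(-3, Mul(4, Pow(N, 2))) = Mul(-12, Pow(N, 2)))
f = Rational(-101443, 703606400) (f = Mul(Add(Mul(4269, Rational(1, 840)), Mul(-12382, Rational(1, 8282))), Rational(-1, 24880)) = Mul(Add(Rational(1423, 280), Rational(-151, 101)), Rational(-1, 24880)) = Mul(Rational(101443, 28280), Rational(-1, 24880)) = Rational(-101443, 703606400) ≈ -0.00014418)
B = Rational(-413720664643, 703606400) (B = Add(Mul(-12, Pow(7, 2)), Rational(-101443, 703606400)) = Add(Mul(-12, 49), Rational(-101443, 703606400)) = Add(-588, Rational(-101443, 703606400)) = Rational(-413720664643, 703606400) ≈ -588.00)
Pow(Add(B, -39416), Rational(1, 2)) = Pow(Add(Rational(-413720664643, 703606400), -39416), Rational(1, 2)) = Pow(Rational(-28147070527043, 703606400), Rational(1, 2)) = Mul(Rational(1, 17590160), I, Pow(12377786852549267422, Rational(1, 2)))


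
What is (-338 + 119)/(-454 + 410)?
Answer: 219/44 ≈ 4.9773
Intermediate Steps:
(-338 + 119)/(-454 + 410) = -219/(-44) = -219*(-1/44) = 219/44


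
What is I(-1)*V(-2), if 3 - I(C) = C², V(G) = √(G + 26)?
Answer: 4*√6 ≈ 9.7980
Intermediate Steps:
V(G) = √(26 + G)
I(C) = 3 - C²
I(-1)*V(-2) = (3 - 1*(-1)²)*√(26 - 2) = (3 - 1*1)*√24 = (3 - 1)*(2*√6) = 2*(2*√6) = 4*√6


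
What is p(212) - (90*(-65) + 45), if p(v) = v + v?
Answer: 6229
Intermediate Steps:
p(v) = 2*v
p(212) - (90*(-65) + 45) = 2*212 - (90*(-65) + 45) = 424 - (-5850 + 45) = 424 - 1*(-5805) = 424 + 5805 = 6229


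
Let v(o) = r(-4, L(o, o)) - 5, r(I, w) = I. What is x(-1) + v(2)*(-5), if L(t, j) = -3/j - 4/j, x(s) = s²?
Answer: 46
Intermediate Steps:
L(t, j) = -7/j
v(o) = -9 (v(o) = -4 - 5 = -9)
x(-1) + v(2)*(-5) = (-1)² - 9*(-5) = 1 + 45 = 46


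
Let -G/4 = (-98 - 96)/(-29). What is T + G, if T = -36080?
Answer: -1047096/29 ≈ -36107.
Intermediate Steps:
G = -776/29 (G = -4*(-98 - 96)/(-29) = -(-776)*(-1)/29 = -4*194/29 = -776/29 ≈ -26.759)
T + G = -36080 - 776/29 = -1047096/29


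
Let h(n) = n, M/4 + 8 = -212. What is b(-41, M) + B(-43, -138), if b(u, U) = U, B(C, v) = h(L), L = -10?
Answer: -890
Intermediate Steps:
M = -880 (M = -32 + 4*(-212) = -32 - 848 = -880)
B(C, v) = -10
b(-41, M) + B(-43, -138) = -880 - 10 = -890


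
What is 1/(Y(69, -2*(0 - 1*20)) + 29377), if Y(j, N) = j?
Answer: 1/29446 ≈ 3.3960e-5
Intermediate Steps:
1/(Y(69, -2*(0 - 1*20)) + 29377) = 1/(69 + 29377) = 1/29446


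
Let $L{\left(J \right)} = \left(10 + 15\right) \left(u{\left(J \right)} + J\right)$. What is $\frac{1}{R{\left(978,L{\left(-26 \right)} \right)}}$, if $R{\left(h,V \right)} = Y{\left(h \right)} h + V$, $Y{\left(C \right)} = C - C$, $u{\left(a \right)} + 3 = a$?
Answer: $- \frac{1}{1375} \approx -0.00072727$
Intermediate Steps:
$u{\left(a \right)} = -3 + a$
$Y{\left(C \right)} = 0$
$L{\left(J \right)} = -75 + 50 J$ ($L{\left(J \right)} = \left(10 + 15\right) \left(\left(-3 + J\right) + J\right) = 25 \left(-3 + 2 J\right) = -75 + 50 J$)
$R{\left(h,V \right)} = V$ ($R{\left(h,V \right)} = 0 h + V = 0 + V = V$)
$\frac{1}{R{\left(978,L{\left(-26 \right)} \right)}} = \frac{1}{-75 + 50 \left(-26\right)} = \frac{1}{-75 - 1300} = \frac{1}{-1375} = - \frac{1}{1375}$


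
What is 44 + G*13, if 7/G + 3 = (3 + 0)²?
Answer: 355/6 ≈ 59.167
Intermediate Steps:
G = 7/6 (G = 7/(-3 + (3 + 0)²) = 7/(-3 + 3²) = 7/(-3 + 9) = 7/6 ≈ 1.1667)
44 + G*13 = 44 + (7/6)*13 = 44 + 91/6 = 355/6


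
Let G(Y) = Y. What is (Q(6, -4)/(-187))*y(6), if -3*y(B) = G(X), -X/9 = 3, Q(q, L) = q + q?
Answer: -108/187 ≈ -0.57754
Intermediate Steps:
Q(q, L) = 2*q
X = -27 (X = -9*3 = -27)
y(B) = 9 (y(B) = -⅓*(-27) = 9)
(Q(6, -4)/(-187))*y(6) = ((2*6)/(-187))*9 = (12*(-1/187))*9 = -12/187*9 = -108/187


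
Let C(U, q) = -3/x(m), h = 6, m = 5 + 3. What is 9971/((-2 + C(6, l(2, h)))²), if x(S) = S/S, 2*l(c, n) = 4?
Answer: 9971/25 ≈ 398.84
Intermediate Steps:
m = 8
l(c, n) = 2 (l(c, n) = (½)*4 = 2)
x(S) = 1
C(U, q) = -3 (C(U, q) = -3/1 = -3*1 = -3)
9971/((-2 + C(6, l(2, h)))²) = 9971/((-2 - 3)²) = 9971/((-5)²) = 9971/25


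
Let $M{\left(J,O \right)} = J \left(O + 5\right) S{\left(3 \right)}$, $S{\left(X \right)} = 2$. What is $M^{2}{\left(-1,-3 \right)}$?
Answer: $16$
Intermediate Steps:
$M{\left(J,O \right)} = 2 J \left(5 + O\right)$ ($M{\left(J,O \right)} = J \left(O + 5\right) 2 = J \left(5 + O\right) 2 = 2 J \left(5 + O\right)$)
$M^{2}{\left(-1,-3 \right)} = \left(2 \left(-1\right) \left(5 - 3\right)\right)^{2} = \left(2 \left(-1\right) 2\right)^{2} = \left(-4\right)^{2} = 16$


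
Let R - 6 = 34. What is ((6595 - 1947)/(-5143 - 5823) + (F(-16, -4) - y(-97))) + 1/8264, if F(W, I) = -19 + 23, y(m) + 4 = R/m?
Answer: 35111788651/4395216664 ≈ 7.9886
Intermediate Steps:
R = 40 (R = 6 + 34 = 40)
y(m) = -4 + 40/m
F(W, I) = 4
((6595 - 1947)/(-5143 - 5823) + (F(-16, -4) - y(-97))) + 1/8264 = ((6595 - 1947)/(-5143 - 5823) + (4 - (-4 + 40/(-97)))) + 1/8264 = (4648/(-10966) + (4 - (-4 + 40*(-1/97)))) + 1/8264 = (4648*(-1/10966) + (4 - (-4 - 40/97))) + 1/8264 = (-2324/5483 + (4 - 1*(-428/97))) + 1/8264 = (-2324/5483 + (4 + 428/97)) + 1/8264 = (-2324/5483 + 816/97) + 1/8264 = 4248700/531851 + 1/8264 = 35111788651/4395216664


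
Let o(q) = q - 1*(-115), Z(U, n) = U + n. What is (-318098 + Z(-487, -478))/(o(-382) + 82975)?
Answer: -319063/82708 ≈ -3.8577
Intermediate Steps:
o(q) = 115 + q (o(q) = q + 115 = 115 + q)
(-318098 + Z(-487, -478))/(o(-382) + 82975) = (-318098 + (-487 - 478))/((115 - 382) + 82975) = (-318098 - 965)/(-267 + 82975) = -319063/82708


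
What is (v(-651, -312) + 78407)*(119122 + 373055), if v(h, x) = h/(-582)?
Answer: 7486590477975/194 ≈ 3.8591e+10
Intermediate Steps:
v(h, x) = -h/582 (v(h, x) = h*(-1/582) = -h/582)
(v(-651, -312) + 78407)*(119122 + 373055) = (-1/582*(-651) + 78407)*(119122 + 373055) = (217/194 + 78407)*492177 = (15211175/194)*492177 = 7486590477975/194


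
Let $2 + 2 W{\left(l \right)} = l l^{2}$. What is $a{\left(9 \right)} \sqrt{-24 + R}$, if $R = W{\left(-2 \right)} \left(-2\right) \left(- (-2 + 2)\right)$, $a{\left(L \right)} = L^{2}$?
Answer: $162 i \sqrt{6} \approx 396.82 i$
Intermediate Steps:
$W{\left(l \right)} = -1 + \frac{l^{3}}{2}$ ($W{\left(l \right)} = -1 + \frac{l l^{2}}{2} = -1 + \frac{l^{3}}{2}$)
$R = 0$ ($R = \left(-1 + \frac{\left(-2\right)^{3}}{2}\right) \left(-2\right) \left(- (-2 + 2)\right) = \left(-1 + \frac{1}{2} \left(-8\right)\right) \left(-2\right) \left(\left(-1\right) 0\right) = \left(-1 - 4\right) \left(-2\right) 0 = \left(-5\right) \left(-2\right) 0 = 10 \cdot 0 = 0$)
$a{\left(9 \right)} \sqrt{-24 + R} = 9^{2} \sqrt{-24 + 0} = 81 \sqrt{-24} = 81 \cdot 2 i \sqrt{6} = 162 i \sqrt{6}$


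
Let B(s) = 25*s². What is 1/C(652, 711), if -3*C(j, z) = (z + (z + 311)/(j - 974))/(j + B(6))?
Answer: -13386/2035 ≈ -6.5779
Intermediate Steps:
C(j, z) = -(z + (311 + z)/(-974 + j))/(3*(900 + j)) (C(j, z) = -(z + (z + 311)/(j - 974))/(3*(j + 25*6²)) = -(z + (311 + z)/(-974 + j))/(3*(j + 25*36)) = -(z + (311 + z)/(-974 + j))/(3*(j + 900)) = -(z + (311 + z)/(-974 + j))/(3*(900 + j)))
1/C(652, 711) = 1/((-311 + 973*711 - 1*652*711)/(3*(-876600 + 652² - 74*652))) = 1/((-311 + 691803 - 463572)/(3*(-876600 + 425104 - 48248))) = 1/((⅓)*227920/(-499744)) = 1/((⅓)*(-1/499744)*227920) = 1/(-2035/13386) = -13386/2035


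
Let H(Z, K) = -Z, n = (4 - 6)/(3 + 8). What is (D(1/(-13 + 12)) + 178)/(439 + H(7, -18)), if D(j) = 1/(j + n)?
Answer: 2303/5616 ≈ 0.41008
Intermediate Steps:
n = -2/11 ≈ -0.18182
D(j) = 1/(-2/11 + j) (D(j) = 1/(j - 2/11) = 1/(-2/11 + j))
(D(1/(-13 + 12)) + 178)/(439 + H(7, -18)) = (11/(-2 + 11/(-13 + 12)) + 178)/(439 - 1*7) = (11/(-2 + 11/(-1)) + 178)/(439 - 7) = (11/(-2 + 11*(-1)) + 178)/432 = (11/(-2 - 11) + 178)*(1/432) = (11/(-13) + 178)*(1/432) = (11*(-1/13) + 178)*(1/432) = (-11/13 + 178)*(1/432) = (2303/13)*(1/432) = 2303/5616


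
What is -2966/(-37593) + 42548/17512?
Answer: 37532899/14962014 ≈ 2.5085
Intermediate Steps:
-2966/(-37593) + 42548/17512 = -2966*(-1/37593) + 42548*(1/17512) = 2966/37593 + 967/398 = 37532899/14962014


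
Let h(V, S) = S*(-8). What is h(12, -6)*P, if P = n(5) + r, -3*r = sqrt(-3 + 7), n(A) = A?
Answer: 208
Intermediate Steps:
r = -2/3 (r = -sqrt(-3 + 7)/3 = -sqrt(4)/3 = -1/3*2 = -2/3 ≈ -0.66667)
h(V, S) = -8*S
P = 13/3 (P = 5 - 2/3 = 13/3 ≈ 4.3333)
h(12, -6)*P = -8*(-6)*(13/3) = 48*(13/3) = 208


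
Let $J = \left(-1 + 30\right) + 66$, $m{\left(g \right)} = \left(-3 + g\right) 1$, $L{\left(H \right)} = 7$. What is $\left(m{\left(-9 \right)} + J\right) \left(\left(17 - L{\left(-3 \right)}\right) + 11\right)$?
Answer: $1743$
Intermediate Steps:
$m{\left(g \right)} = -3 + g$
$J = 95$ ($J = 29 + 66 = 95$)
$\left(m{\left(-9 \right)} + J\right) \left(\left(17 - L{\left(-3 \right)}\right) + 11\right) = \left(\left(-3 - 9\right) + 95\right) \left(\left(17 - 7\right) + 11\right) = \left(-12 + 95\right) \left(\left(17 - 7\right) + 11\right) = 83 \left(10 + 11\right) = 83 \cdot 21 = 1743$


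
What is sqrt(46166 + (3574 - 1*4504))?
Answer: 2*sqrt(11309) ≈ 212.69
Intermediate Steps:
sqrt(46166 + (3574 - 1*4504)) = sqrt(46166 + (3574 - 4504)) = sqrt(46166 - 930) = sqrt(45236) = 2*sqrt(11309)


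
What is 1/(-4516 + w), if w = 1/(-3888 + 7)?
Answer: -3881/17526597 ≈ -0.00022143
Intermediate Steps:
w = -1/3881 (w = 1/(-3881) = -1/3881 ≈ -0.00025767)
1/(-4516 + w) = 1/(-4516 - 1/3881) = 1/(-17526597/3881) = -3881/17526597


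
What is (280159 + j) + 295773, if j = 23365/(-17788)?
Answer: 10244655051/17788 ≈ 5.7593e+5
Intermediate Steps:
j = -23365/17788 (j = 23365*(-1/17788) = -23365/17788 ≈ -1.3135)
(280159 + j) + 295773 = (280159 - 23365/17788) + 295773 = 4983444927/17788 + 295773 = 10244655051/17788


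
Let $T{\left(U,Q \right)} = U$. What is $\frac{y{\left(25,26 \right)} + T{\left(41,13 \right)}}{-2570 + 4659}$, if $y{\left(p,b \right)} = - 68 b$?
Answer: $- \frac{1727}{2089} \approx -0.82671$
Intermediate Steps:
$\frac{y{\left(25,26 \right)} + T{\left(41,13 \right)}}{-2570 + 4659} = \frac{\left(-68\right) 26 + 41}{-2570 + 4659} = \frac{-1768 + 41}{2089} = \left(-1727\right) \frac{1}{2089} = - \frac{1727}{2089}$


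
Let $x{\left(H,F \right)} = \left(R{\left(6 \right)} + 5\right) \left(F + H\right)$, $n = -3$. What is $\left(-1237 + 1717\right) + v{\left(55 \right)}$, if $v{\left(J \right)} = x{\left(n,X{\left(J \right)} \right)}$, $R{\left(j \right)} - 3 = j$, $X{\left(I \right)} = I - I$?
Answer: $438$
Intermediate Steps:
$X{\left(I \right)} = 0$
$R{\left(j \right)} = 3 + j$
$x{\left(H,F \right)} = 14 F + 14 H$ ($x{\left(H,F \right)} = \left(\left(3 + 6\right) + 5\right) \left(F + H\right) = \left(9 + 5\right) \left(F + H\right) = 14 \left(F + H\right) = 14 F + 14 H$)
$v{\left(J \right)} = -42$ ($v{\left(J \right)} = 14 \cdot 0 + 14 \left(-3\right) = 0 - 42 = -42$)
$\left(-1237 + 1717\right) + v{\left(55 \right)} = \left(-1237 + 1717\right) - 42 = 480 - 42 = 438$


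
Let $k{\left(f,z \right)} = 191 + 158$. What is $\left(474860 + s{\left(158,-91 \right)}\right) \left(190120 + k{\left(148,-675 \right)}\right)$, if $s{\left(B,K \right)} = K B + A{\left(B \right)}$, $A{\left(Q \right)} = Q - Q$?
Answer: $87707546058$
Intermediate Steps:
$k{\left(f,z \right)} = 349$
$A{\left(Q \right)} = 0$
$s{\left(B,K \right)} = B K$ ($s{\left(B,K \right)} = K B + 0 = B K + 0 = B K$)
$\left(474860 + s{\left(158,-91 \right)}\right) \left(190120 + k{\left(148,-675 \right)}\right) = \left(474860 + 158 \left(-91\right)\right) \left(190120 + 349\right) = \left(474860 - 14378\right) 190469 = 460482 \cdot 190469 = 87707546058$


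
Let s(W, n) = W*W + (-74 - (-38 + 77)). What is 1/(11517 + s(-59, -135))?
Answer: 1/14885 ≈ 6.7182e-5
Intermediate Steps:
s(W, n) = -113 + W**2 (s(W, n) = W**2 + (-74 - 1*39) = W**2 + (-74 - 39) = W**2 - 113 = -113 + W**2)
1/(11517 + s(-59, -135)) = 1/(11517 + (-113 + (-59)**2)) = 1/(11517 + (-113 + 3481)) = 1/(11517 + 3368) = 1/14885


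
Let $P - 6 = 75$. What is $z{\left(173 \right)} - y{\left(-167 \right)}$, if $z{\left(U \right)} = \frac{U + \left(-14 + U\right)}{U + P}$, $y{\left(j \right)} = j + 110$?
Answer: $\frac{7405}{127} \approx 58.307$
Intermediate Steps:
$P = 81$ ($P = 6 + 75 = 81$)
$y{\left(j \right)} = 110 + j$
$z{\left(U \right)} = \frac{-14 + 2 U}{81 + U}$ ($z{\left(U \right)} = \frac{U + \left(-14 + U\right)}{U + 81} = \frac{-14 + 2 U}{81 + U}$)
$z{\left(173 \right)} - y{\left(-167 \right)} = \frac{2 \left(-7 + 173\right)}{81 + 173} - \left(110 - 167\right) = 2 \cdot \frac{1}{254} \cdot 166 - -57 = 2 \cdot \frac{1}{254} \cdot 166 + 57 = \frac{166}{127} + 57 = \frac{7405}{127}$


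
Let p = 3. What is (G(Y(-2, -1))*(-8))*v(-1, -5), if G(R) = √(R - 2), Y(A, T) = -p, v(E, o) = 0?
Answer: 0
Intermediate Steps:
Y(A, T) = -3 (Y(A, T) = -1*3 = -3)
G(R) = √(-2 + R)
(G(Y(-2, -1))*(-8))*v(-1, -5) = (√(-2 - 3)*(-8))*0 = (√(-5)*(-8))*0 = ((I*√5)*(-8))*0 = -8*I*√5*0 = 0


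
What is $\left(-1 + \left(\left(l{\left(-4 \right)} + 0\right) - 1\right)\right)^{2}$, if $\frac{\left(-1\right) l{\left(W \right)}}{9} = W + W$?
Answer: $4900$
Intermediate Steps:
$l{\left(W \right)} = - 18 W$ ($l{\left(W \right)} = - 9 \left(W + W\right) = - 9 \cdot 2 W = - 18 W$)
$\left(-1 + \left(\left(l{\left(-4 \right)} + 0\right) - 1\right)\right)^{2} = \left(-1 + \left(\left(\left(-18\right) \left(-4\right) + 0\right) - 1\right)\right)^{2} = \left(-1 + \left(\left(72 + 0\right) - 1\right)\right)^{2} = \left(-1 + \left(72 - 1\right)\right)^{2} = \left(-1 + 71\right)^{2} = 70^{2} = 4900$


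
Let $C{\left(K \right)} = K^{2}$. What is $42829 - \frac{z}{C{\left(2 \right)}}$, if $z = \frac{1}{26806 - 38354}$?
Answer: $\frac{1978357169}{46192} \approx 42829.0$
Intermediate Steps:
$z = - \frac{1}{11548}$ ($z = \frac{1}{-11548} = - \frac{1}{11548} \approx -8.6595 \cdot 10^{-5}$)
$42829 - \frac{z}{C{\left(2 \right)}} = 42829 - - \frac{1}{11548 \cdot 2^{2}} = 42829 - - \frac{1}{11548 \cdot 4} = 42829 - \left(- \frac{1}{11548}\right) \frac{1}{4} = 42829 - - \frac{1}{46192} = 42829 + \frac{1}{46192} = \frac{1978357169}{46192}$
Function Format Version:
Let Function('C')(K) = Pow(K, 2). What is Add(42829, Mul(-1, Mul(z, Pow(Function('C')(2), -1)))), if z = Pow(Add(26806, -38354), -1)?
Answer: Rational(1978357169, 46192) ≈ 42829.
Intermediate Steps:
z = Rational(-1, 11548) (z = Pow(-11548, -1) = Rational(-1, 11548) ≈ -8.6595e-5)
Add(42829, Mul(-1, Mul(z, Pow(Function('C')(2), -1)))) = Add(42829, Mul(-1, Mul(Rational(-1, 11548), Pow(Pow(2, 2), -1)))) = Add(42829, Mul(-1, Mul(Rational(-1, 11548), Pow(4, -1)))) = Add(42829, Mul(-1, Mul(Rational(-1, 11548), Rational(1, 4)))) = Add(42829, Mul(-1, Rational(-1, 46192))) = Add(42829, Rational(1, 46192)) = Rational(1978357169, 46192)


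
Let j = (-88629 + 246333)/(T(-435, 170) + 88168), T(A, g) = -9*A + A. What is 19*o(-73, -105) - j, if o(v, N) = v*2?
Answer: -31798657/11456 ≈ -2775.7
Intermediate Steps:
T(A, g) = -8*A
o(v, N) = 2*v
j = 19713/11456 (j = (-88629 + 246333)/(-8*(-435) + 88168) = 157704/(3480 + 88168) = 157704/91648 = 157704*(1/91648) = 19713/11456 ≈ 1.7208)
19*o(-73, -105) - j = 19*(2*(-73)) - 1*19713/11456 = 19*(-146) - 19713/11456 = -2774 - 19713/11456 = -31798657/11456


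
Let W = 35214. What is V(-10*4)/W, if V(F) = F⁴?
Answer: 1280000/17607 ≈ 72.698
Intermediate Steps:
V(-10*4)/W = (-10*4)⁴/35214 = (-40)⁴*(1/35214) = 2560000*(1/35214) = 1280000/17607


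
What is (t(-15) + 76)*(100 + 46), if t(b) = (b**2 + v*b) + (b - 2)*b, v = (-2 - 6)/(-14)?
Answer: 559472/7 ≈ 79925.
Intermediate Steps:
v = 4/7 (v = -8*(-1/14) = 4/7 ≈ 0.57143)
t(b) = b**2 + 4*b/7 + b*(-2 + b) (t(b) = (b**2 + 4*b/7) + (b - 2)*b = (b**2 + 4*b/7) + (-2 + b)*b = (b**2 + 4*b/7) + b*(-2 + b) = b**2 + 4*b/7 + b*(-2 + b))
(t(-15) + 76)*(100 + 46) = ((2/7)*(-15)*(-5 + 7*(-15)) + 76)*(100 + 46) = ((2/7)*(-15)*(-5 - 105) + 76)*146 = ((2/7)*(-15)*(-110) + 76)*146 = (3300/7 + 76)*146 = (3832/7)*146 = 559472/7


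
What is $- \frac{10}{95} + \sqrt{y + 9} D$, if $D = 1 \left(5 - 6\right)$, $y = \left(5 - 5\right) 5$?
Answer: $- \frac{59}{19} \approx -3.1053$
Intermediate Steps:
$y = 0$ ($y = 0 \cdot 5 = 0$)
$D = -1$ ($D = 1 \left(-1\right) = -1$)
$- \frac{10}{95} + \sqrt{y + 9} D = - \frac{10}{95} + \sqrt{0 + 9} \left(-1\right) = \left(-10\right) \frac{1}{95} + \sqrt{9} \left(-1\right) = - \frac{2}{19} + 3 \left(-1\right) = - \frac{2}{19} - 3 = - \frac{59}{19}$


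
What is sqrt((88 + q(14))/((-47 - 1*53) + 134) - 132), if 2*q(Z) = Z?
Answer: I*sqrt(149362)/34 ≈ 11.367*I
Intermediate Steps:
q(Z) = Z/2
sqrt((88 + q(14))/((-47 - 1*53) + 134) - 132) = sqrt((88 + (1/2)*14)/((-47 - 1*53) + 134) - 132) = sqrt((88 + 7)/((-47 - 53) + 134) - 132) = sqrt(95/(-100 + 134) - 132) = sqrt(95/34 - 132) = sqrt(-4393/34) = I*sqrt(149362)/34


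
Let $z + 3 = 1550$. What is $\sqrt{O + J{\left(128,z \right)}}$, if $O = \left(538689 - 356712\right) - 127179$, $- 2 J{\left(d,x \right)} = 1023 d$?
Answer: $3 i \sqrt{1186} \approx 103.32 i$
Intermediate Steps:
$z = 1547$ ($z = -3 + 1550 = 1547$)
$J{\left(d,x \right)} = - \frac{1023 d}{2}$
$O = 54798$ ($O = 181977 - 127179 = 54798$)
$\sqrt{O + J{\left(128,z \right)}} = \sqrt{54798 - 65472} = \sqrt{-10674} = 3 i \sqrt{1186}$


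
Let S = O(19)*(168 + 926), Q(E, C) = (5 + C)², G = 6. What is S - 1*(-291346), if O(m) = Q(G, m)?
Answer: 921490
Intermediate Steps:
O(m) = (5 + m)²
S = 630144 (S = (5 + 19)²*(168 + 926) = 24²*1094 = 576*1094 = 630144)
S - 1*(-291346) = 630144 - 1*(-291346) = 630144 + 291346 = 921490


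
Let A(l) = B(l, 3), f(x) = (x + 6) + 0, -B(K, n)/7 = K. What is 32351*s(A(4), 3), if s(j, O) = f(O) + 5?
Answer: 452914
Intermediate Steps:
B(K, n) = -7*K
f(x) = 6 + x (f(x) = (6 + x) + 0 = 6 + x)
A(l) = -7*l
s(j, O) = 11 + O (s(j, O) = (6 + O) + 5 = 11 + O)
32351*s(A(4), 3) = 32351*(11 + 3) = 32351*14 = 452914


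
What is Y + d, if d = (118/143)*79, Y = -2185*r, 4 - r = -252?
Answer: -79979158/143 ≈ -5.5930e+5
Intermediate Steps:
r = 256 (r = 4 - 1*(-252) = 4 + 252 = 256)
Y = -559360 (Y = -2185*256 = -559360)
d = 9322/143 (d = ((1/143)*118)*79 = (118/143)*79 = 9322/143 ≈ 65.189)
Y + d = -559360 + 9322/143 = -79979158/143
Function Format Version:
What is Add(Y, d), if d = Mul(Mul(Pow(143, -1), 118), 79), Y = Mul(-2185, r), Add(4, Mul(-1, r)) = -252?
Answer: Rational(-79979158, 143) ≈ -5.5930e+5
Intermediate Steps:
r = 256 (r = Add(4, Mul(-1, -252)) = Add(4, 252) = 256)
Y = -559360 (Y = Mul(-2185, 256) = -559360)
d = Rational(9322, 143) (d = Mul(Mul(Rational(1, 143), 118), 79) = Mul(Rational(118, 143), 79) = Rational(9322, 143) ≈ 65.189)
Add(Y, d) = Add(-559360, Rational(9322, 143)) = Rational(-79979158, 143)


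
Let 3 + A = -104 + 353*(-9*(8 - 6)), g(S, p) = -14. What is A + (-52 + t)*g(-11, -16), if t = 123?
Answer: -7455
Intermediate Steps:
A = -6461 (A = -3 + (-104 + 353*(-9*(8 - 6))) = -3 + (-104 + 353*(-9*2)) = -3 + (-104 + 353*(-18)) = -3 + (-104 - 6354) = -3 - 6458 = -6461)
A + (-52 + t)*g(-11, -16) = -6461 + (-52 + 123)*(-14) = -6461 + 71*(-14) = -6461 - 994 = -7455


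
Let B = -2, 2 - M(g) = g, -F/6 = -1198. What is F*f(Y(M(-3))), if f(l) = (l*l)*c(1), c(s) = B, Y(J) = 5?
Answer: -359400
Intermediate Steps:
F = 7188 (F = -6*(-1198) = 7188)
M(g) = 2 - g
c(s) = -2
f(l) = -2*l**2 (f(l) = (l*l)*(-2) = l**2*(-2) = -2*l**2)
F*f(Y(M(-3))) = 7188*(-2*5**2) = 7188*(-2*25) = 7188*(-50) = -359400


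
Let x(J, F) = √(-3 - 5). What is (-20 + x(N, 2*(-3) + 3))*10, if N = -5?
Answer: -200 + 20*I*√2 ≈ -200.0 + 28.284*I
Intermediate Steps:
x(J, F) = 2*I*√2 (x(J, F) = √(-8) = 2*I*√2)
(-20 + x(N, 2*(-3) + 3))*10 = (-20 + 2*I*√2)*10 = -200 + 20*I*√2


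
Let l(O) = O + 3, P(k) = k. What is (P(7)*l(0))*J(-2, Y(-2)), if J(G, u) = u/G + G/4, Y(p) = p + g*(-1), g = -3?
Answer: -21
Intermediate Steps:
Y(p) = 3 + p (Y(p) = p - 3*(-1) = p + 3 = 3 + p)
l(O) = 3 + O
J(G, u) = G/4 + u/G (J(G, u) = u/G + G*(¼) = u/G + G/4 = G/4 + u/G)
(P(7)*l(0))*J(-2, Y(-2)) = (7*(3 + 0))*((¼)*(-2) + (3 - 2)/(-2)) = (7*3)*(-½ + 1*(-½)) = 21*(-½ - ½) = 21*(-1) = -21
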